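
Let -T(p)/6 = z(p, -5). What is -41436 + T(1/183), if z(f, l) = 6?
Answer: -41472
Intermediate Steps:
T(p) = -36 (T(p) = -6*6 = -36)
-41436 + T(1/183) = -41436 - 36 = -41472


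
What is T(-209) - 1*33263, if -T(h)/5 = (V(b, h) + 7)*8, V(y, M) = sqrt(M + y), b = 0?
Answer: -33543 - 40*I*sqrt(209) ≈ -33543.0 - 578.27*I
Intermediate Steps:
T(h) = -280 - 40*sqrt(h) (T(h) = -5*(sqrt(h + 0) + 7)*8 = -5*(sqrt(h) + 7)*8 = -5*(7 + sqrt(h))*8 = -5*(56 + 8*sqrt(h)) = -280 - 40*sqrt(h))
T(-209) - 1*33263 = (-280 - 40*I*sqrt(209)) - 1*33263 = (-280 - 40*I*sqrt(209)) - 33263 = -33543 - 40*I*sqrt(209)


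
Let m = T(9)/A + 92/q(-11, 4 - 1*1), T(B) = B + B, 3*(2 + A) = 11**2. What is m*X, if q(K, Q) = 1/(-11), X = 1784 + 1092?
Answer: -334553576/115 ≈ -2.9092e+6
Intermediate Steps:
X = 2876
A = 115/3 (A = -2 + (1/3)*11**2 = -2 + (1/3)*121 = -2 + 121/3 = 115/3 ≈ 38.333)
T(B) = 2*B
q(K, Q) = -1/11
m = -116326/115 (m = (2*9)/(115/3) + 92/(-1/11) = 18*(3/115) + 92*(-11) = 54/115 - 1012 = -116326/115 ≈ -1011.5)
m*X = -116326/115*2876 = -334553576/115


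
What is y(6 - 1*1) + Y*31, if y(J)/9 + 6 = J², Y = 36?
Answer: 1287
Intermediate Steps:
y(J) = -54 + 9*J²
y(6 - 1*1) + Y*31 = (-54 + 9*(6 - 1*1)²) + 36*31 = (-54 + 9*(6 - 1)²) + 1116 = (-54 + 9*5²) + 1116 = (-54 + 9*25) + 1116 = (-54 + 225) + 1116 = 171 + 1116 = 1287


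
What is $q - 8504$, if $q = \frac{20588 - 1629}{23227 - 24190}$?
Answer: $- \frac{8208311}{963} \approx -8523.7$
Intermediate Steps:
$q = - \frac{18959}{963}$ ($q = \frac{18959}{-963} = 18959 \left(- \frac{1}{963}\right) = - \frac{18959}{963} \approx -19.687$)
$q - 8504 = - \frac{18959}{963} - 8504 = - \frac{8208311}{963}$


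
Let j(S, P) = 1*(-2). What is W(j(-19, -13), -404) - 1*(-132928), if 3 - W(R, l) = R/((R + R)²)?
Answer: 1063449/8 ≈ 1.3293e+5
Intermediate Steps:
j(S, P) = -2
W(R, l) = 3 - 1/(4*R) (W(R, l) = 3 - R/((R + R)²) = 3 - R/((2*R)²) = 3 - R/(4*R²) = 3 - R*1/(4*R²) = 3 - 1/(4*R))
W(j(-19, -13), -404) - 1*(-132928) = (3 - ¼/(-2)) - 1*(-132928) = (3 - ¼*(-½)) + 132928 = (3 + ⅛) + 132928 = 25/8 + 132928 = 1063449/8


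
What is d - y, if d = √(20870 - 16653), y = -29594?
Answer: 29594 + √4217 ≈ 29659.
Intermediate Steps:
d = √4217 ≈ 64.938
d - y = √4217 - 1*(-29594) = √4217 + 29594 = 29594 + √4217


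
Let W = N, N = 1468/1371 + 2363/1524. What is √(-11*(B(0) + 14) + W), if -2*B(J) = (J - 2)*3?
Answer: I*√2484337746453/116078 ≈ 13.579*I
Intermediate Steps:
B(J) = 3 - 3*J/2 (B(J) = -(J - 2)*3/2 = -(-2 + J)*3/2 = -(-6 + 3*J)/2 = 3 - 3*J/2)
N = 608545/232156 (N = 1468*(1/1371) + 2363*(1/1524) = 1468/1371 + 2363/1524 = 608545/232156 ≈ 2.6213)
W = 608545/232156 ≈ 2.6213
√(-11*(B(0) + 14) + W) = √(-11*((3 - 3/2*0) + 14) + 608545/232156) = √(-11*((3 + 0) + 14) + 608545/232156) = √(-11*(3 + 14) + 608545/232156) = √(-11*17 + 608545/232156) = √(-187 + 608545/232156) = √(-42804627/232156) = I*√2484337746453/116078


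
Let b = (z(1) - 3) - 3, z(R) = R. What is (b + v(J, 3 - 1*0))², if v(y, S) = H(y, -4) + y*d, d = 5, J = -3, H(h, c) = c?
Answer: 576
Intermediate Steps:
b = -5 (b = (1 - 3) - 3 = -2 - 3 = -5)
v(y, S) = -4 + 5*y (v(y, S) = -4 + y*5 = -4 + 5*y)
(b + v(J, 3 - 1*0))² = (-5 + (-4 + 5*(-3)))² = (-5 + (-4 - 15))² = (-5 - 19)² = (-24)² = 576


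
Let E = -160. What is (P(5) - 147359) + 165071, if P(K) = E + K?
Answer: 17557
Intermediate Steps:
P(K) = -160 + K
(P(5) - 147359) + 165071 = ((-160 + 5) - 147359) + 165071 = (-155 - 147359) + 165071 = -147514 + 165071 = 17557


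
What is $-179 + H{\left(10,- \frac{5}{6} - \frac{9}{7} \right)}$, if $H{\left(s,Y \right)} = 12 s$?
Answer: $-59$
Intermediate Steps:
$-179 + H{\left(10,- \frac{5}{6} - \frac{9}{7} \right)} = -179 + 12 \cdot 10 = -179 + 120 = -59$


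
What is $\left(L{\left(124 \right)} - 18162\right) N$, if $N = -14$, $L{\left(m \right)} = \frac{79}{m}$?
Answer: $\frac{15764063}{62} \approx 2.5426 \cdot 10^{5}$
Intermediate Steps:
$\left(L{\left(124 \right)} - 18162\right) N = \left(\frac{79}{124} - 18162\right) \left(-14\right) = \left(- \frac{2252009}{124}\right) \left(-14\right) = \frac{15764063}{62}$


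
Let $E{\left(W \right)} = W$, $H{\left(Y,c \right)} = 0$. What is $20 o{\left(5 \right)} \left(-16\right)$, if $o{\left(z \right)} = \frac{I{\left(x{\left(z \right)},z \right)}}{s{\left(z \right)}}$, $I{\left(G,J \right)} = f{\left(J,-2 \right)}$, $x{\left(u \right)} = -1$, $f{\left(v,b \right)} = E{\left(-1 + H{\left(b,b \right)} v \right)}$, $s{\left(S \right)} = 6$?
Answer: $\frac{160}{3} \approx 53.333$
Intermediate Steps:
$f{\left(v,b \right)} = -1$ ($f{\left(v,b \right)} = -1 + 0 v = -1 + 0 = -1$)
$I{\left(G,J \right)} = -1$
$o{\left(z \right)} = - \frac{1}{6}$
$20 o{\left(5 \right)} \left(-16\right) = 20 \left(- \frac{1}{6}\right) \left(-16\right) = \left(- \frac{10}{3}\right) \left(-16\right) = \frac{160}{3}$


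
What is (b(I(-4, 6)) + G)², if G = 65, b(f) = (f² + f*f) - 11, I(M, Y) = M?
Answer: 7396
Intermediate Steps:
b(f) = -11 + 2*f² (b(f) = (f² + f²) - 11 = 2*f² - 11 = -11 + 2*f²)
(b(I(-4, 6)) + G)² = ((-11 + 2*(-4)²) + 65)² = ((-11 + 2*16) + 65)² = ((-11 + 32) + 65)² = (21 + 65)² = 86² = 7396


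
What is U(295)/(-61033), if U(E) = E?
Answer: -295/61033 ≈ -0.0048335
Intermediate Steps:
U(295)/(-61033) = 295/(-61033) = 295*(-1/61033) = -295/61033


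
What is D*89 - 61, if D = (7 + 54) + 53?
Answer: 10085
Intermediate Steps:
D = 114 (D = 61 + 53 = 114)
D*89 - 61 = 114*89 - 61 = 10146 - 61 = 10085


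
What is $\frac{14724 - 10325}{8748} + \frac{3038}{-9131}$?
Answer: $\frac{13590845}{79877988} \approx 0.17015$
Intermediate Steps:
$\frac{14724 - 10325}{8748} + \frac{3038}{-9131} = 4399 \cdot \frac{1}{8748} + 3038 \left(- \frac{1}{9131}\right) = \frac{4399}{8748} - \frac{3038}{9131} = \frac{13590845}{79877988}$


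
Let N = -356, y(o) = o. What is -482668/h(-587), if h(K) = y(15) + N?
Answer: 482668/341 ≈ 1415.4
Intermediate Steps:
h(K) = -341 (h(K) = 15 - 356 = -341)
-482668/h(-587) = -482668/(-341) = -482668*(-1/341) = 482668/341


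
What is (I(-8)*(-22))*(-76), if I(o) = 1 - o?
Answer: 15048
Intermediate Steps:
(I(-8)*(-22))*(-76) = ((1 - 1*(-8))*(-22))*(-76) = ((1 + 8)*(-22))*(-76) = (9*(-22))*(-76) = -198*(-76) = 15048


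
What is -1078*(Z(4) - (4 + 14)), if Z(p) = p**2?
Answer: 2156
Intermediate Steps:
-1078*(Z(4) - (4 + 14)) = -1078*(4**2 - (4 + 14)) = -1078*(16 - 1*18) = -1078*(16 - 18) = -1078*(-2) = 2156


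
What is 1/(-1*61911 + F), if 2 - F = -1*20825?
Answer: -1/41084 ≈ -2.4340e-5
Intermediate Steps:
F = 20827 (F = 2 - (-1)*20825 = 2 - 1*(-20825) = 2 + 20825 = 20827)
1/(-1*61911 + F) = 1/(-1*61911 + 20827) = 1/(-61911 + 20827) = 1/(-41084) = -1/41084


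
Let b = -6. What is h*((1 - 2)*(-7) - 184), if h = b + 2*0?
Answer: 1062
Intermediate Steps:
h = -6 (h = -6 + 2*0 = -6 + 0 = -6)
h*((1 - 2)*(-7) - 184) = -6*((1 - 2)*(-7) - 184) = -6*(-1*(-7) - 184) = -6*(7 - 184) = -6*(-177) = 1062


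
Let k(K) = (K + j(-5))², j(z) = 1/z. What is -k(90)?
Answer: -201601/25 ≈ -8064.0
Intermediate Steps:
k(K) = (-⅕ + K)² (k(K) = (K + 1/(-5))² = (K - ⅕)² = (-⅕ + K)²)
-k(90) = -(-1 + 5*90)²/25 = -(-1 + 450)²/25 = -449²/25 = -201601/25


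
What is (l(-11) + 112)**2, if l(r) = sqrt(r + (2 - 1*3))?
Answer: 12532 + 448*I*sqrt(3) ≈ 12532.0 + 775.96*I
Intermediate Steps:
l(r) = sqrt(-1 + r) (l(r) = sqrt(r + (2 - 3)) = sqrt(r - 1) = sqrt(-1 + r))
(l(-11) + 112)**2 = (sqrt(-1 - 11) + 112)**2 = (sqrt(-12) + 112)**2 = (2*I*sqrt(3) + 112)**2 = (112 + 2*I*sqrt(3))**2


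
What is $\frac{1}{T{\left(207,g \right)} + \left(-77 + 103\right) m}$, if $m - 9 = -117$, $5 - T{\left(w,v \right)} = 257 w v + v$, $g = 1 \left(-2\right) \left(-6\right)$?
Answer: $- \frac{1}{641203} \approx -1.5596 \cdot 10^{-6}$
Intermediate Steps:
$g = 12$ ($g = \left(-2\right) \left(-6\right) = 12$)
$T{\left(w,v \right)} = 5 - v - 257 v w$ ($T{\left(w,v \right)} = 5 - \left(257 w v + v\right) = 5 - \left(257 v w + v\right) = 5 - \left(v + 257 v w\right) = 5 - v - 257 v w$)
$m = -108$ ($m = 9 - 117 = -108$)
$\frac{1}{T{\left(207,g \right)} + \left(-77 + 103\right) m} = \frac{1}{\left(5 - 12 - 3084 \cdot 207\right) + \left(-77 + 103\right) \left(-108\right)} = \frac{1}{\left(5 - 12 - 638388\right) + 26 \left(-108\right)} = \frac{1}{-638395 - 2808} = \frac{1}{-641203} = - \frac{1}{641203}$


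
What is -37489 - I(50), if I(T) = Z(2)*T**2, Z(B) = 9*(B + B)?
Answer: -127489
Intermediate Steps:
Z(B) = 18*B (Z(B) = 9*(2*B) = 18*B)
I(T) = 36*T**2 (I(T) = (18*2)*T**2 = 36*T**2)
-37489 - I(50) = -37489 - 36*50**2 = -37489 - 36*2500 = -37489 - 1*90000 = -37489 - 90000 = -127489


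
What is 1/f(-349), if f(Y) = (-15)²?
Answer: 1/225 ≈ 0.0044444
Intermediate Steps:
f(Y) = 225
1/f(-349) = 1/225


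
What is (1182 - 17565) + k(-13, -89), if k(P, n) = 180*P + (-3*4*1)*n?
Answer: -17655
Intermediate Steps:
k(P, n) = -12*n + 180*P (k(P, n) = 180*P + (-12*1)*n = 180*P - 12*n = -12*n + 180*P)
(1182 - 17565) + k(-13, -89) = (1182 - 17565) + (-12*(-89) + 180*(-13)) = -16383 + (1068 - 2340) = -16383 - 1272 = -17655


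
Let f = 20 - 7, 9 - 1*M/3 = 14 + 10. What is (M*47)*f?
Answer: -27495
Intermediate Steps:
M = -45 (M = 27 - 3*(14 + 10) = 27 - 3*24 = 27 - 72 = -45)
f = 13
(M*47)*f = -45*47*13 = -2115*13 = -27495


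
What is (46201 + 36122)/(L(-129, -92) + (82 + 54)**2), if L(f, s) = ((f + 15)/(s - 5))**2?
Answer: 774577107/174041860 ≈ 4.4505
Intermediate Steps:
L(f, s) = (15 + f)**2/(-5 + s)**2 (L(f, s) = ((15 + f)/(-5 + s))**2 = (15 + f)**2/(-5 + s)**2)
(46201 + 36122)/(L(-129, -92) + (82 + 54)**2) = (46201 + 36122)/((15 - 129)**2/(-5 - 92)**2 + (82 + 54)**2) = 82323/((-114)**2/(-97)**2 + 136**2) = 82323/((1/9409)*12996 + 18496) = 82323/(12996/9409 + 18496) = 82323/(174041860/9409) = 82323*(9409/174041860) = 774577107/174041860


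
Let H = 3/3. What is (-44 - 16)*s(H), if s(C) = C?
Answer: -60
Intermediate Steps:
H = 1 (H = 3*(1/3) = 1)
(-44 - 16)*s(H) = (-44 - 16)*1 = -60*1 = -60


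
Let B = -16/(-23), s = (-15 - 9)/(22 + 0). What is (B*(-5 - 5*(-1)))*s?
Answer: 0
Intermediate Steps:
s = -12/11 (s = -24/22 = -24*1/22 = -12/11 ≈ -1.0909)
B = 16/23 (B = -16*(-1/23) = 16/23 ≈ 0.69565)
(B*(-5 - 5*(-1)))*s = (16*(-5 - 5*(-1))/23)*(-12/11) = (16*(-5 + 5)/23)*(-12/11) = ((16/23)*0)*(-12/11) = 0*(-12/11) = 0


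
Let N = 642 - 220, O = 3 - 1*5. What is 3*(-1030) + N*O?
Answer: -3934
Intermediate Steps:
O = -2 (O = 3 - 5 = -2)
N = 422
3*(-1030) + N*O = 3*(-1030) + 422*(-2) = -3090 - 844 = -3934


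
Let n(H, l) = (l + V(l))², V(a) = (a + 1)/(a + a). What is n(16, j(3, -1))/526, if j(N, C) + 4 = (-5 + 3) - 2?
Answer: 14641/134656 ≈ 0.10873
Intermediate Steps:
V(a) = (1 + a)/(2*a) (V(a) = (1 + a)/((2*a)) = (1 + a)*(1/(2*a)) = (1 + a)/(2*a))
j(N, C) = -8 (j(N, C) = -4 + ((-5 + 3) - 2) = -4 + (-2 - 2) = -4 - 4 = -8)
n(H, l) = (l + (1 + l)/(2*l))²
n(16, j(3, -1))/526 = ((¼)*(1 - 8 + 2*(-8)²)²/(-8)²)/526 = ((¼)*(1/64)*(1 - 8 + 2*64)²)*(1/526) = ((¼)*(1/64)*(1 - 8 + 128)²)*(1/526) = ((¼)*(1/64)*121²)*(1/526) = ((¼)*(1/64)*14641)*(1/526) = (14641/256)*(1/526) = 14641/134656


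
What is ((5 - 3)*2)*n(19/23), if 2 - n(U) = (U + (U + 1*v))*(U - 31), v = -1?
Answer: 45872/529 ≈ 86.715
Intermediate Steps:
n(U) = 2 - (-1 + 2*U)*(-31 + U) (n(U) = 2 - (U + (U + 1*(-1)))*(U - 31) = 2 - (U + (U - 1))*(-31 + U) = 2 - (U + (-1 + U))*(-31 + U) = 2 - (-1 + 2*U)*(-31 + U))
((5 - 3)*2)*n(19/23) = ((5 - 3)*2)*(-29 - 2*(19/23)**2 + 63*(19/23)) = (2*2)*(-29 - 2*(19*(1/23))**2 + 63*(19*(1/23))) = 4*(-29 - 2*(19/23)**2 + 63*(19/23)) = 4*(-29 - 2*361/529 + 1197/23) = 4*(-29 - 722/529 + 1197/23) = 4*(11468/529) = 45872/529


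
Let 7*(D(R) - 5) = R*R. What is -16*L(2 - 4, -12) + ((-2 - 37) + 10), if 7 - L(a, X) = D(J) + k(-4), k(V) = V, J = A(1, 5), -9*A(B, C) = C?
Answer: -70475/567 ≈ -124.29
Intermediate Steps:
A(B, C) = -C/9
J = -5/9 (J = -⅑*5 = -5/9 ≈ -0.55556)
D(R) = 5 + R²/7 (D(R) = 5 + (R*R)/7 = 5 + R²/7)
L(a, X) = 3377/567 (L(a, X) = 7 - ((5 + (-5/9)²/7) - 4) = 7 - ((5 + (⅐)*(25/81)) - 4) = 7 - ((5 + 25/567) - 4) = 7 - (2860/567 - 4) = 7 - 1*592/567 = 7 - 592/567 = 3377/567)
-16*L(2 - 4, -12) + ((-2 - 37) + 10) = -16*3377/567 + ((-2 - 37) + 10) = -54032/567 + (-39 + 10) = -54032/567 - 29 = -70475/567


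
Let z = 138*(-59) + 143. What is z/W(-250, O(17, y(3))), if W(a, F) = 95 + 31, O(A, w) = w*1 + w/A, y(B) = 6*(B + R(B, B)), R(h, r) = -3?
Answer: -7999/126 ≈ -63.484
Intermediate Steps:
y(B) = -18 + 6*B (y(B) = 6*(B - 3) = 6*(-3 + B) = -18 + 6*B)
O(A, w) = w + w/A
W(a, F) = 126
z = -7999 (z = -8142 + 143 = -7999)
z/W(-250, O(17, y(3))) = -7999/126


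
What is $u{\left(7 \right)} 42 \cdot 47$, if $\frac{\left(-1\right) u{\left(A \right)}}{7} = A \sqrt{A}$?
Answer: $- 96726 \sqrt{7} \approx -2.5591 \cdot 10^{5}$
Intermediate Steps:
$u{\left(A \right)} = - 7 A^{\frac{3}{2}}$ ($u{\left(A \right)} = - 7 A \sqrt{A} = - 7 A^{\frac{3}{2}}$)
$u{\left(7 \right)} 42 \cdot 47 = - 7 \cdot 7^{\frac{3}{2}} \cdot 42 \cdot 47 = - 7 \cdot 7 \sqrt{7} \cdot 42 \cdot 47 = - 49 \sqrt{7} \cdot 42 \cdot 47 = - 2058 \sqrt{7} \cdot 47 = - 96726 \sqrt{7}$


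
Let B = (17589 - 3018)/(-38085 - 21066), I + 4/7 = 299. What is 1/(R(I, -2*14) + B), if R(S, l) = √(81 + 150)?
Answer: 31921823/29926663370 + 388760089*√231/89779990110 ≈ 0.066879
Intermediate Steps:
I = 2089/7 (I = -4/7 + 299 = 2089/7 ≈ 298.43)
R(S, l) = √231
B = -4857/19717 (B = 14571/(-59151) = 14571*(-1/59151) = -4857/19717 ≈ -0.24634)
1/(R(I, -2*14) + B) = 1/(√231 - 4857/19717) = 1/(-4857/19717 + √231)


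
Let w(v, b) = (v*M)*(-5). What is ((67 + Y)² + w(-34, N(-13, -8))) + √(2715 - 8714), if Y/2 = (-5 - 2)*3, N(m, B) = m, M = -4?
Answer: -55 + I*√5999 ≈ -55.0 + 77.453*I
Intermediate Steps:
w(v, b) = 20*v (w(v, b) = (v*(-4))*(-5) = -4*v*(-5) = 20*v)
Y = -42 (Y = 2*((-5 - 2)*3) = 2*(-7*3) = 2*(-21) = -42)
((67 + Y)² + w(-34, N(-13, -8))) + √(2715 - 8714) = ((67 - 42)² + 20*(-34)) + √(2715 - 8714) = (25² - 680) + √(-5999) = (625 - 680) + I*√5999 = -55 + I*√5999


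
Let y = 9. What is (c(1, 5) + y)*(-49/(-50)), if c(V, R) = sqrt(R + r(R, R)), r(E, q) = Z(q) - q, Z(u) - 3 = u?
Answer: 441/50 + 49*sqrt(2)/25 ≈ 11.592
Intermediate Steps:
Z(u) = 3 + u
r(E, q) = 3 (r(E, q) = (3 + q) - q = 3)
c(V, R) = sqrt(3 + R) (c(V, R) = sqrt(R + 3) = sqrt(3 + R))
(c(1, 5) + y)*(-49/(-50)) = (sqrt(3 + 5) + 9)*(-49/(-50)) = (sqrt(8) + 9)*(-49*(-1/50)) = (2*sqrt(2) + 9)*(49/50) = (9 + 2*sqrt(2))*(49/50) = 441/50 + 49*sqrt(2)/25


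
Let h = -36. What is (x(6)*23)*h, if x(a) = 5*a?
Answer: -24840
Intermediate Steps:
(x(6)*23)*h = ((5*6)*23)*(-36) = (30*23)*(-36) = 690*(-36) = -24840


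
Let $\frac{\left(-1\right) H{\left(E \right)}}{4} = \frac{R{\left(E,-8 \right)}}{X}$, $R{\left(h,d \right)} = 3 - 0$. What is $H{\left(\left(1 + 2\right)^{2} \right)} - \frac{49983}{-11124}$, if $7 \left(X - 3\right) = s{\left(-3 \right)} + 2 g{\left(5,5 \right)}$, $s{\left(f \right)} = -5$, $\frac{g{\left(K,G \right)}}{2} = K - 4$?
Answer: $\frac{5437}{18540} \approx 0.29326$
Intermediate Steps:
$g{\left(K,G \right)} = -8 + 2 K$ ($g{\left(K,G \right)} = 2 \left(K - 4\right) = 2 \left(-4 + K\right) = -8 + 2 K$)
$X = \frac{20}{7}$ ($X = 3 + \frac{-5 + 2 \left(-8 + 2 \cdot 5\right)}{7} = 3 + \frac{-5 + 2 \left(-8 + 10\right)}{7} = 3 + \frac{-5 + 2 \cdot 2}{7} = 3 + \frac{-5 + 4}{7} = 3 + \frac{1}{7} \left(-1\right) = 3 - \frac{1}{7} = \frac{20}{7} \approx 2.8571$)
$R{\left(h,d \right)} = 3$ ($R{\left(h,d \right)} = 3 + 0 = 3$)
$H{\left(E \right)} = - \frac{21}{5}$ ($H{\left(E \right)} = - 4 \frac{3}{\frac{20}{7}} = - 4 \cdot 3 \cdot \frac{7}{20} = \left(-4\right) \frac{21}{20} = - \frac{21}{5}$)
$H{\left(\left(1 + 2\right)^{2} \right)} - \frac{49983}{-11124} = - \frac{21}{5} - \frac{49983}{-11124} = - \frac{21}{5} - - \frac{16661}{3708} = - \frac{21}{5} + \frac{16661}{3708} = \frac{5437}{18540}$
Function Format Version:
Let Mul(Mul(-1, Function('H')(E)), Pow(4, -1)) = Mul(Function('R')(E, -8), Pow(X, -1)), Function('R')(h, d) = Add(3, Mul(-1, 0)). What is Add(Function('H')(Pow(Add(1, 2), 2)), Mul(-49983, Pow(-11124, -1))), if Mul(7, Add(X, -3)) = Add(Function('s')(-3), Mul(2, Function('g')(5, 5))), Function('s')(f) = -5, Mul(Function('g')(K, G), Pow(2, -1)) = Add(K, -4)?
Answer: Rational(5437, 18540) ≈ 0.29326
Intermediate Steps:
Function('g')(K, G) = Add(-8, Mul(2, K)) (Function('g')(K, G) = Mul(2, Add(K, -4)) = Mul(2, Add(-4, K)) = Add(-8, Mul(2, K)))
X = Rational(20, 7) (X = Add(3, Mul(Rational(1, 7), Add(-5, Mul(2, Add(-8, Mul(2, 5)))))) = Add(3, Mul(Rational(1, 7), Add(-5, Mul(2, Add(-8, 10))))) = Add(3, Mul(Rational(1, 7), Add(-5, Mul(2, 2)))) = Add(3, Mul(Rational(1, 7), Add(-5, 4))) = Add(3, Mul(Rational(1, 7), -1)) = Add(3, Rational(-1, 7)) = Rational(20, 7) ≈ 2.8571)
Function('R')(h, d) = 3 (Function('R')(h, d) = Add(3, 0) = 3)
Function('H')(E) = Rational(-21, 5) (Function('H')(E) = Mul(-4, Mul(3, Pow(Rational(20, 7), -1))) = Mul(-4, Mul(3, Rational(7, 20))) = Mul(-4, Rational(21, 20)) = Rational(-21, 5))
Add(Function('H')(Pow(Add(1, 2), 2)), Mul(-49983, Pow(-11124, -1))) = Add(Rational(-21, 5), Mul(-49983, Pow(-11124, -1))) = Add(Rational(-21, 5), Mul(-49983, Rational(-1, 11124))) = Add(Rational(-21, 5), Rational(16661, 3708)) = Rational(5437, 18540)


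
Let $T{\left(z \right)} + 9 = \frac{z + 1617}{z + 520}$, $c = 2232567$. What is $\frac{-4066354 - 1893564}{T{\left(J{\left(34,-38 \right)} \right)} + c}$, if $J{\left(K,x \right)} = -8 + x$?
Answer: $- \frac{2825001132}{1058234063} \approx -2.6695$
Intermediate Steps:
$T{\left(z \right)} = -9 + \frac{1617 + z}{520 + z}$ ($T{\left(z \right)} = -9 + \frac{z + 1617}{z + 520} = -9 + \frac{1617 + z}{520 + z}$)
$\frac{-4066354 - 1893564}{T{\left(J{\left(34,-38 \right)} \right)} + c} = \frac{-4066354 - 1893564}{\frac{-3063 - 8 \left(-8 - 38\right)}{520 - 46} + 2232567} = - \frac{5959918}{\frac{-3063 - -368}{520 - 46} + 2232567} = - \frac{5959918}{\frac{-3063 + 368}{474} + 2232567} = - \frac{5959918}{\frac{1}{474} \left(-2695\right) + 2232567} = - \frac{5959918}{- \frac{2695}{474} + 2232567} = - \frac{5959918}{\frac{1058234063}{474}} = \left(-5959918\right) \frac{474}{1058234063} = - \frac{2825001132}{1058234063}$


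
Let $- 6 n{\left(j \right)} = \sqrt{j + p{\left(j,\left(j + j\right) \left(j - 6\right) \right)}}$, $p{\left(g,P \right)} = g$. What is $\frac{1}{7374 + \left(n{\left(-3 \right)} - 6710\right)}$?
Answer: $\frac{3984}{2645377} + \frac{i \sqrt{6}}{2645377} \approx 0.001506 + 9.2595 \cdot 10^{-7} i$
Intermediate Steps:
$n{\left(j \right)} = - \frac{\sqrt{2} \sqrt{j}}{6}$ ($n{\left(j \right)} = - \frac{\sqrt{j + j}}{6} = - \frac{\sqrt{2 j}}{6} = - \frac{\sqrt{2} \sqrt{j}}{6}$)
$\frac{1}{7374 + \left(n{\left(-3 \right)} - 6710\right)} = \frac{1}{7374 - \left(6710 + \frac{\sqrt{2} \sqrt{-3}}{6}\right)} = \frac{1}{7374 - \left(6710 + \frac{\sqrt{2} i \sqrt{3}}{6}\right)} = \frac{1}{7374 - \left(6710 + \frac{i \sqrt{6}}{6}\right)} = \frac{1}{664 - \frac{i \sqrt{6}}{6}}$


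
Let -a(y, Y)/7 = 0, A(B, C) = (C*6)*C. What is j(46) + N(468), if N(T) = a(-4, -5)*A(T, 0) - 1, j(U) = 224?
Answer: 223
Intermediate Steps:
A(B, C) = 6*C² (A(B, C) = (6*C)*C = 6*C²)
a(y, Y) = 0 (a(y, Y) = -7*0 = 0)
N(T) = -1 (N(T) = 0*(6*0²) - 1 = 0*(6*0) - 1 = 0*0 - 1 = 0 - 1 = -1)
j(46) + N(468) = 224 - 1 = 223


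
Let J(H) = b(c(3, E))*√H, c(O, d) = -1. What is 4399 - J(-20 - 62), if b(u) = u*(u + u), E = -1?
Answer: 4399 - 2*I*√82 ≈ 4399.0 - 18.111*I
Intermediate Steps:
b(u) = 2*u² (b(u) = u*(2*u) = 2*u²)
J(H) = 2*√H (J(H) = (2*(-1)²)*√H = (2*1)*√H = 2*√H)
4399 - J(-20 - 62) = 4399 - 2*√(-20 - 62) = 4399 - 2*√(-82) = 4399 - 2*I*√82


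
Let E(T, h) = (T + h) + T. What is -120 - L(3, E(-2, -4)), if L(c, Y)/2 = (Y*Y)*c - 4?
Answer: -496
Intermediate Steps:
E(T, h) = h + 2*T
L(c, Y) = -8 + 2*c*Y² (L(c, Y) = 2*((Y*Y)*c - 4) = 2*(Y²*c - 4) = 2*(c*Y² - 4) = 2*(-4 + c*Y²) = -8 + 2*c*Y²)
-120 - L(3, E(-2, -4)) = -120 - (-8 + 2*3*(-4 + 2*(-2))²) = -120 - (-8 + 2*3*(-4 - 4)²) = -120 - (-8 + 2*3*(-8)²) = -120 - (-8 + 2*3*64) = -120 - (-8 + 384) = -120 - 1*376 = -120 - 376 = -496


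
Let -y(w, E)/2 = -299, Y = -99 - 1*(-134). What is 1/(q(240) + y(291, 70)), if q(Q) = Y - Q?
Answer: 1/393 ≈ 0.0025445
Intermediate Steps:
Y = 35 (Y = -99 + 134 = 35)
y(w, E) = 598 (y(w, E) = -2*(-299) = 598)
q(Q) = 35 - Q
1/(q(240) + y(291, 70)) = 1/((35 - 1*240) + 598) = 1/((35 - 240) + 598) = 1/(-205 + 598) = 1/393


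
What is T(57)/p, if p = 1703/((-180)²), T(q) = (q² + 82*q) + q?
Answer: 258552000/1703 ≈ 1.5182e+5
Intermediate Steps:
T(q) = q² + 83*q
p = 1703/32400 ≈ 0.052562
T(57)/p = (57*(83 + 57))/(1703/32400) = (57*140)*(32400/1703) = 7980*(32400/1703) = 258552000/1703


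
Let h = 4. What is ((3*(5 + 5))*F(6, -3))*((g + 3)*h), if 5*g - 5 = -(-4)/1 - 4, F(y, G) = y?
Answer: 2880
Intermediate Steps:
g = 1 (g = 1 + (-(-4)/1 - 4)/5 = 1 + (-(-4) - 4)/5 = 1 + (-4*(-1) - 4)/5 = 1 + (4 - 4)/5 = 1 + (1/5)*0 = 1 + 0 = 1)
((3*(5 + 5))*F(6, -3))*((g + 3)*h) = ((3*(5 + 5))*6)*((1 + 3)*4) = ((3*10)*6)*(4*4) = (30*6)*16 = 180*16 = 2880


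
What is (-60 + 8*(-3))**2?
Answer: 7056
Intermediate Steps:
(-60 + 8*(-3))**2 = (-60 - 24)**2 = (-84)**2 = 7056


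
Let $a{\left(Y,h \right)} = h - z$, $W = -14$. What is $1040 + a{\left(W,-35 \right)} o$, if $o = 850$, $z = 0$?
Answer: $-28710$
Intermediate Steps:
$a{\left(Y,h \right)} = h$ ($a{\left(Y,h \right)} = h - 0 = h + 0 = h$)
$1040 + a{\left(W,-35 \right)} o = 1040 - 29750 = -28710$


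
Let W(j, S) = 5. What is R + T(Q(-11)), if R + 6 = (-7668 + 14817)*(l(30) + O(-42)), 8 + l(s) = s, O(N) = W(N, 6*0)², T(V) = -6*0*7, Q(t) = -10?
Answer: 335997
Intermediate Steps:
T(V) = 0 (T(V) = 0*7 = 0)
O(N) = 25 (O(N) = 5² = 25)
l(s) = -8 + s
R = 335997 (R = -6 + (-7668 + 14817)*((-8 + 30) + 25) = -6 + 7149*(22 + 25) = -6 + 7149*47 = -6 + 336003 = 335997)
R + T(Q(-11)) = 335997 + 0 = 335997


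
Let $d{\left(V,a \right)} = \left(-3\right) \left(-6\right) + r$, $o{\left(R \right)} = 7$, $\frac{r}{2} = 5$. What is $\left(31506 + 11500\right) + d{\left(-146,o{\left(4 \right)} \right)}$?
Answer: $43034$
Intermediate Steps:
$r = 10$ ($r = 2 \cdot 5 = 10$)
$d{\left(V,a \right)} = 28$ ($d{\left(V,a \right)} = \left(-3\right) \left(-6\right) + 10 = 18 + 10 = 28$)
$\left(31506 + 11500\right) + d{\left(-146,o{\left(4 \right)} \right)} = \left(31506 + 11500\right) + 28 = 43006 + 28 = 43034$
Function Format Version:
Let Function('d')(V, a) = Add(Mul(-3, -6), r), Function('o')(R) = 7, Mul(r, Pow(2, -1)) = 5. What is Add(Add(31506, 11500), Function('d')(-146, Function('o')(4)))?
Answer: 43034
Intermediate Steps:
r = 10 (r = Mul(2, 5) = 10)
Function('d')(V, a) = 28 (Function('d')(V, a) = Add(Mul(-3, -6), 10) = Add(18, 10) = 28)
Add(Add(31506, 11500), Function('d')(-146, Function('o')(4))) = Add(Add(31506, 11500), 28) = Add(43006, 28) = 43034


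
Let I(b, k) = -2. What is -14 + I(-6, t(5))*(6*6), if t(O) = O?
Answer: -86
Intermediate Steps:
-14 + I(-6, t(5))*(6*6) = -14 - 12*6 = -14 - 2*36 = -14 - 72 = -86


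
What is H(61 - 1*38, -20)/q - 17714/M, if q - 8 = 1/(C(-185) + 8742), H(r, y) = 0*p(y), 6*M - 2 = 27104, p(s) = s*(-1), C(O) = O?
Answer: -53142/13553 ≈ -3.9211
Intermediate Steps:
p(s) = -s
M = 13553/3 (M = 1/3 + (1/6)*27104 = 1/3 + 13552/3 = 13553/3 ≈ 4517.7)
H(r, y) = 0 (H(r, y) = 0*(-y) = 0)
q = 68457/8557 (q = 8 + 1/(-185 + 8742) = 8 + 1/8557 = 68457/8557 ≈ 8.0001)
H(61 - 1*38, -20)/q - 17714/M = 0/(68457/8557) - 17714/13553/3 = 0*(8557/68457) - 17714*3/13553 = 0 - 53142/13553 = -53142/13553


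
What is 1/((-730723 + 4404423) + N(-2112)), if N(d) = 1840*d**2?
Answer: 1/8211074660 ≈ 1.2179e-10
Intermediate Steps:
1/((-730723 + 4404423) + N(-2112)) = 1/((-730723 + 4404423) + 1840*(-2112)**2) = 1/(3673700 + 1840*4460544) = 1/(3673700 + 8207400960) = 1/8211074660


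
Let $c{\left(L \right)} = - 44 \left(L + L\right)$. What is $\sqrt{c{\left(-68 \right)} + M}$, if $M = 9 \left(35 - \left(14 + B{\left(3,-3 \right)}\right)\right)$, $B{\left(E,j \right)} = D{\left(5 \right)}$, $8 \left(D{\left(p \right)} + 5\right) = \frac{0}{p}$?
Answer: $\sqrt{6218} \approx 78.854$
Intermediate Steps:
$D{\left(p \right)} = -5$ ($D{\left(p \right)} = -5 + \frac{0 \frac{1}{p}}{8} = -5 + \frac{1}{8} \cdot 0 = -5 + 0 = -5$)
$B{\left(E,j \right)} = -5$
$c{\left(L \right)} = - 88 L$ ($c{\left(L \right)} = - 44 \cdot 2 L = - 88 L$)
$M = 234$ ($M = 9 \left(35 - 9\right) = 9 \cdot 26 = 234$)
$\sqrt{c{\left(-68 \right)} + M} = \sqrt{\left(-88\right) \left(-68\right) + 234} = \sqrt{5984 + 234} = \sqrt{6218}$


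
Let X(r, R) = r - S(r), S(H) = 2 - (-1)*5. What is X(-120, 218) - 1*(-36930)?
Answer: 36803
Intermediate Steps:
S(H) = 7 (S(H) = 2 - 1*(-5) = 2 + 5 = 7)
X(r, R) = -7 + r (X(r, R) = r - 1*7 = r - 7 = -7 + r)
X(-120, 218) - 1*(-36930) = (-7 - 120) - 1*(-36930) = -127 + 36930 = 36803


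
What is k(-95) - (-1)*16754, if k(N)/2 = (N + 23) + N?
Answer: 16420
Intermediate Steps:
k(N) = 46 + 4*N (k(N) = 2*((N + 23) + N) = 2*((23 + N) + N) = 2*(23 + 2*N) = 46 + 4*N)
k(-95) - (-1)*16754 = (46 + 4*(-95)) - (-1)*16754 = (46 - 380) - 1*(-16754) = -334 + 16754 = 16420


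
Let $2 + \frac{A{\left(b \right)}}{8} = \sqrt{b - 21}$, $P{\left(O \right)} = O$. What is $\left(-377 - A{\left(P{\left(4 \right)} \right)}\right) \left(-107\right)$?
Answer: $38627 + 856 i \sqrt{17} \approx 38627.0 + 3529.4 i$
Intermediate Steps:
$A{\left(b \right)} = -16 + 8 \sqrt{-21 + b}$ ($A{\left(b \right)} = -16 + 8 \sqrt{b - 21} = -16 + 8 \sqrt{-21 + b}$)
$\left(-377 - A{\left(P{\left(4 \right)} \right)}\right) \left(-107\right) = \left(-377 - \left(-16 + 8 \sqrt{-21 + 4}\right)\right) \left(-107\right) = \left(-377 - \left(-16 + 8 \sqrt{-17}\right)\right) \left(-107\right) = \left(-377 - \left(-16 + 8 i \sqrt{17}\right)\right) \left(-107\right) = \left(-377 + \left(16 - 8 i \sqrt{17}\right)\right) \left(-107\right) = \left(-361 - 8 i \sqrt{17}\right) \left(-107\right) = 38627 + 856 i \sqrt{17}$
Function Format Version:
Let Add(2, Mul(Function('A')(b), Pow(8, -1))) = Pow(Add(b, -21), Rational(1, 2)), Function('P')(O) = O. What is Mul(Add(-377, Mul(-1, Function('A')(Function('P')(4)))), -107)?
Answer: Add(38627, Mul(856, I, Pow(17, Rational(1, 2)))) ≈ Add(38627., Mul(3529.4, I))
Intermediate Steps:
Function('A')(b) = Add(-16, Mul(8, Pow(Add(-21, b), Rational(1, 2)))) (Function('A')(b) = Add(-16, Mul(8, Pow(Add(b, -21), Rational(1, 2)))) = Add(-16, Mul(8, Pow(Add(-21, b), Rational(1, 2)))))
Mul(Add(-377, Mul(-1, Function('A')(Function('P')(4)))), -107) = Mul(Add(-377, Mul(-1, Add(-16, Mul(8, Pow(Add(-21, 4), Rational(1, 2)))))), -107) = Mul(Add(-377, Mul(-1, Add(-16, Mul(8, Pow(-17, Rational(1, 2)))))), -107) = Mul(Add(-377, Mul(-1, Add(-16, Mul(8, Mul(I, Pow(17, Rational(1, 2))))))), -107) = Mul(Add(-377, Mul(-1, Add(-16, Mul(8, I, Pow(17, Rational(1, 2)))))), -107) = Mul(Add(-377, Add(16, Mul(-8, I, Pow(17, Rational(1, 2))))), -107) = Mul(Add(-361, Mul(-8, I, Pow(17, Rational(1, 2)))), -107) = Add(38627, Mul(856, I, Pow(17, Rational(1, 2))))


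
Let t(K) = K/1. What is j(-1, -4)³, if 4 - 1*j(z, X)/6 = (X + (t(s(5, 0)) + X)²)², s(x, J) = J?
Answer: -592704000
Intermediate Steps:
t(K) = K (t(K) = K*1 = K)
j(z, X) = 24 - 6*(X + X²)² (j(z, X) = 24 - 6*(X + (0 + X)²)² = 24 - 6*(X + X²)²)
j(-1, -4)³ = (24 - 6*(-4)²*(1 - 4)²)³ = (24 - 6*16*(-3)²)³ = (24 - 6*16*9)³ = (24 - 864)³ = (-840)³ = -592704000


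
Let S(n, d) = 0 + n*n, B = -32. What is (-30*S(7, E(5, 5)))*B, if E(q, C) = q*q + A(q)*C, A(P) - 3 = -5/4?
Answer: 47040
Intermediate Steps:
A(P) = 7/4 (A(P) = 3 - 5/4 = 7/4)
E(q, C) = q² + 7*C/4 (E(q, C) = q*q + 7*C/4 = q² + 7*C/4)
S(n, d) = n² (S(n, d) = 0 + n² = n²)
(-30*S(7, E(5, 5)))*B = -30*7²*(-32) = -30*49*(-32) = -1470*(-32) = 47040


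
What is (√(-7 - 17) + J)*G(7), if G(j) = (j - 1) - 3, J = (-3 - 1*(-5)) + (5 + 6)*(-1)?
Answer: -27 + 6*I*√6 ≈ -27.0 + 14.697*I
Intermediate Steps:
J = -9 (J = (-3 + 5) + 11*(-1) = 2 - 11 = -9)
G(j) = -4 + j (G(j) = (-1 + j) - 3 = -4 + j)
(√(-7 - 17) + J)*G(7) = (√(-7 - 17) - 9)*(-4 + 7) = (√(-24) - 9)*3 = (2*I*√6 - 9)*3 = (-9 + 2*I*√6)*3 = -27 + 6*I*√6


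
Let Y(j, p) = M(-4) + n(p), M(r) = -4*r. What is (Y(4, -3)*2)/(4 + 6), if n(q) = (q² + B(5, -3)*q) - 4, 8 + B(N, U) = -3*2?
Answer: 63/5 ≈ 12.600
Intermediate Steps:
B(N, U) = -14 (B(N, U) = -8 - 3*2 = -8 - 6 = -14)
n(q) = -4 + q² - 14*q (n(q) = (q² - 14*q) - 4 = -4 + q² - 14*q)
Y(j, p) = 12 + p² - 14*p (Y(j, p) = -4*(-4) + (-4 + p² - 14*p) = 16 + (-4 + p² - 14*p) = 12 + p² - 14*p)
(Y(4, -3)*2)/(4 + 6) = ((12 + (-3)² - 14*(-3))*2)/(4 + 6) = ((12 + 9 + 42)*2)/10 = (63*2)*(⅒) = 126*(⅒) = 63/5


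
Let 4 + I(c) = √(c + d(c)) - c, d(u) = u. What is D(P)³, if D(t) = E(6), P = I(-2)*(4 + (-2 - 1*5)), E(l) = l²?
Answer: 46656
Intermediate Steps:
I(c) = -4 - c + √2*√c (I(c) = -4 + (√(c + c) - c) = -4 + (√(2*c) - c) = -4 + (√2*√c - c) = -4 + (-c + √2*√c) = -4 - c + √2*√c)
P = 6 - 6*I (P = (-4 - 1*(-2) + √2*√(-2))*(4 + (-2 - 1*5)) = (-4 + 2 + √2*(I*√2))*(4 + (-2 - 5)) = (-4 + 2 + 2*I)*(4 - 7) = (-2 + 2*I)*(-3) = 6 - 6*I ≈ 6.0 - 6.0*I)
D(t) = 36 (D(t) = 6² = 36)
D(P)³ = 36³ = 46656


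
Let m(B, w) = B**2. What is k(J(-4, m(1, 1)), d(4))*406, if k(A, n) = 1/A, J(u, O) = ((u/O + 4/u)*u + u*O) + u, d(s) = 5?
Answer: 203/6 ≈ 33.833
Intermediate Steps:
J(u, O) = u + O*u + u*(4/u + u/O) (J(u, O) = ((4/u + u/O)*u + O*u) + u = (u*(4/u + u/O) + O*u) + u = (O*u + u*(4/u + u/O)) + u = u + O*u + u*(4/u + u/O))
k(J(-4, m(1, 1)), d(4))*406 = 406/(4 - 4 + 1**2*(-4) + (-4)**2/1**2) = 406/(4 - 4 + 1*(-4) + 16/1) = 406/(4 - 4 - 4 + 1*16) = 406/(4 - 4 - 4 + 16) = 406/12 = (1/12)*406 = 203/6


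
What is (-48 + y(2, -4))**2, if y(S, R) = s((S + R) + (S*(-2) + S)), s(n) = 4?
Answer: 1936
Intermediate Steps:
y(S, R) = 4
(-48 + y(2, -4))**2 = (-48 + 4)**2 = (-44)**2 = 1936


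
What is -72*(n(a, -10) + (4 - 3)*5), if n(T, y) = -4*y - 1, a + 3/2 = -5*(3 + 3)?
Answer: -3168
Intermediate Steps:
a = -63/2 (a = -3/2 - 5*(3 + 3) = -3/2 - 5*6 = -3/2 - 30 = -63/2 ≈ -31.500)
n(T, y) = -1 - 4*y
-72*(n(a, -10) + (4 - 3)*5) = -72*((-1 - 4*(-10)) + (4 - 3)*5) = -72*((-1 + 40) + 1*5) = -72*(39 + 5) = -72*44 = -3168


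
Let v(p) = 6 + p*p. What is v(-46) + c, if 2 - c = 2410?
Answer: -286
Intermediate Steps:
c = -2408 (c = 2 - 1*2410 = 2 - 2410 = -2408)
v(p) = 6 + p²
v(-46) + c = (6 + (-46)²) - 2408 = (6 + 2116) - 2408 = 2122 - 2408 = -286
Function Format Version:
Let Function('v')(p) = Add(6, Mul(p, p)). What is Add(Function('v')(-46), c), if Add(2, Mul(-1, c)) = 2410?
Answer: -286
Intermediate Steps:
c = -2408 (c = Add(2, Mul(-1, 2410)) = Add(2, -2410) = -2408)
Function('v')(p) = Add(6, Pow(p, 2))
Add(Function('v')(-46), c) = Add(Add(6, Pow(-46, 2)), -2408) = Add(Add(6, 2116), -2408) = Add(2122, -2408) = -286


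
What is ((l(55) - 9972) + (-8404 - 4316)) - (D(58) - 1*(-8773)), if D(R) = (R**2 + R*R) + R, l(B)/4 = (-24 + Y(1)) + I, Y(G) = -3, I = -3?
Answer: -38371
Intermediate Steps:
l(B) = -120 (l(B) = 4*((-24 - 3) - 3) = 4*(-27 - 3) = 4*(-30) = -120)
D(R) = R + 2*R**2 (D(R) = (R**2 + R**2) + R = 2*R**2 + R = R + 2*R**2)
((l(55) - 9972) + (-8404 - 4316)) - (D(58) - 1*(-8773)) = ((-120 - 9972) + (-8404 - 4316)) - (58*(1 + 2*58) - 1*(-8773)) = (-10092 - 12720) - (58*(1 + 116) + 8773) = -22812 - (58*117 + 8773) = -22812 - (6786 + 8773) = -22812 - 1*15559 = -22812 - 15559 = -38371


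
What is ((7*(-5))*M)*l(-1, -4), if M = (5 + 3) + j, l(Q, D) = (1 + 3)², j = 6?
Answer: -7840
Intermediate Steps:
l(Q, D) = 16 (l(Q, D) = 4² = 16)
M = 14 (M = (5 + 3) + 6 = 8 + 6 = 14)
((7*(-5))*M)*l(-1, -4) = ((7*(-5))*14)*16 = -35*14*16 = -490*16 = -7840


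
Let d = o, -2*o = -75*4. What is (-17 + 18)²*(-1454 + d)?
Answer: -1304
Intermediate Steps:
o = 150 (o = -(-75)*4/2 = -½*(-300) = 150)
d = 150
(-17 + 18)²*(-1454 + d) = (-17 + 18)²*(-1454 + 150) = 1²*(-1304) = 1*(-1304) = -1304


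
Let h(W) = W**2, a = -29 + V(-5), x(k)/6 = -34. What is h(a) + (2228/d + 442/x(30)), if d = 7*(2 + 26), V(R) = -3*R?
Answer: 60329/294 ≈ 205.20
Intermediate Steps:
x(k) = -204 (x(k) = 6*(-34) = -204)
d = 196 (d = 7*28 = 196)
a = -14 (a = -29 - 3*(-5) = -29 + 15 = -14)
h(a) + (2228/d + 442/x(30)) = (-14)**2 + (2228/196 + 442/(-204)) = 196 + (2228*(1/196) + 442*(-1/204)) = 196 + (557/49 - 13/6) = 196 + 2705/294 = 60329/294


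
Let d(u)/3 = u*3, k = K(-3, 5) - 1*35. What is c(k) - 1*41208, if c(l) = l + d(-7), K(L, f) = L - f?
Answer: -41314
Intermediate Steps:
k = -43 (k = (-3 - 1*5) - 1*35 = (-3 - 5) - 35 = -8 - 35 = -43)
d(u) = 9*u (d(u) = 3*(u*3) = 3*(3*u) = 9*u)
c(l) = -63 + l (c(l) = l + 9*(-7) = l - 63 = -63 + l)
c(k) - 1*41208 = (-63 - 43) - 1*41208 = -106 - 41208 = -41314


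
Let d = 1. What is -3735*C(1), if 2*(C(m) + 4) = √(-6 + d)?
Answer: 14940 - 3735*I*√5/2 ≈ 14940.0 - 4175.9*I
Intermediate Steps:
C(m) = -4 + I*√5/2 (C(m) = -4 + √(-6 + 1)/2 = -4 + √(-5)/2 = -4 + (I*√5)/2 = -4 + I*√5/2)
-3735*C(1) = -3735*(-4 + I*√5/2) = 14940 - 3735*I*√5/2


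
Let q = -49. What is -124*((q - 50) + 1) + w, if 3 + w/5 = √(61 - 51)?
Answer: 12137 + 5*√10 ≈ 12153.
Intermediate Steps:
w = -15 + 5*√10 (w = -15 + 5*√(61 - 51) = -15 + 5*√10 ≈ 0.81139)
-124*((q - 50) + 1) + w = -124*((-49 - 50) + 1) + (-15 + 5*√10) = -124*(-99 + 1) + (-15 + 5*√10) = -124*(-98) + (-15 + 5*√10) = 12152 + (-15 + 5*√10) = 12137 + 5*√10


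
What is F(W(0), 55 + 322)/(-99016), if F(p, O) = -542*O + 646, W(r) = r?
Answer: 25461/12377 ≈ 2.0571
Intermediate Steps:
F(p, O) = 646 - 542*O
F(W(0), 55 + 322)/(-99016) = (646 - 542*(55 + 322))/(-99016) = (646 - 542*377)*(-1/99016) = (646 - 204334)*(-1/99016) = -203688*(-1/99016) = 25461/12377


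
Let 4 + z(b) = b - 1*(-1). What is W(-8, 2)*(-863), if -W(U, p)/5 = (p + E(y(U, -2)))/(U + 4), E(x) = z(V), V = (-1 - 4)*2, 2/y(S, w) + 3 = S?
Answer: 47465/4 ≈ 11866.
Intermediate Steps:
y(S, w) = 2/(-3 + S)
V = -10 (V = -5*2 = -10)
z(b) = -3 + b (z(b) = -4 + (b - 1*(-1)) = -4 + (b + 1) = -4 + (1 + b) = -3 + b)
E(x) = -13 (E(x) = -3 - 10 = -13)
W(U, p) = -5*(-13 + p)/(4 + U) (W(U, p) = -5*(p - 13)/(U + 4) = -5*(-13 + p)/(4 + U))
W(-8, 2)*(-863) = (5*(13 - 1*2)/(4 - 8))*(-863) = (5*(13 - 2)/(-4))*(-863) = (5*(-1/4)*11)*(-863) = -55/4*(-863) = 47465/4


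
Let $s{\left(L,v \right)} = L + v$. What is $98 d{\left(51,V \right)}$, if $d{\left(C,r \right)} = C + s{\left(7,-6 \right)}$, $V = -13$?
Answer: $5096$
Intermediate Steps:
$d{\left(C,r \right)} = 1 + C$ ($d{\left(C,r \right)} = C + \left(7 - 6\right) = C + 1 = 1 + C$)
$98 d{\left(51,V \right)} = 98 \left(1 + 51\right) = 98 \cdot 52 = 5096$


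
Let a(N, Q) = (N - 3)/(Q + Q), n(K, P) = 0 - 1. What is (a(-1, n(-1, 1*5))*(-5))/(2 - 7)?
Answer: 2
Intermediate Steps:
n(K, P) = -1
a(N, Q) = (-3 + N)/(2*Q) (a(N, Q) = (-3 + N)/((2*Q)) = (-3 + N)*(1/(2*Q)) = (-3 + N)/(2*Q))
(a(-1, n(-1, 1*5))*(-5))/(2 - 7) = (((½)*(-3 - 1)/(-1))*(-5))/(2 - 7) = (((½)*(-1)*(-4))*(-5))/(-5) = (2*(-5))*(-⅕) = -10*(-⅕) = 2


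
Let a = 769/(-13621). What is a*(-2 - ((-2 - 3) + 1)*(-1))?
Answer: 4614/13621 ≈ 0.33874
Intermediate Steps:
a = -769/13621 (a = 769*(-1/13621) = -769/13621 ≈ -0.056457)
a*(-2 - ((-2 - 3) + 1)*(-1)) = -769*(-2 - ((-2 - 3) + 1)*(-1))/13621 = -769*(-2 - (-5 + 1)*(-1))/13621 = -769*(-2 - (-4)*(-1))/13621 = -769*(-2 - 1*4)/13621 = -769*(-2 - 4)/13621 = -769/13621*(-6) = 4614/13621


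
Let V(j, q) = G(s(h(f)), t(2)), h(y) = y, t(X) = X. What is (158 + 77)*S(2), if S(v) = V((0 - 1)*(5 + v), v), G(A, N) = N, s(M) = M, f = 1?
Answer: 470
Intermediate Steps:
V(j, q) = 2
S(v) = 2
(158 + 77)*S(2) = (158 + 77)*2 = 235*2 = 470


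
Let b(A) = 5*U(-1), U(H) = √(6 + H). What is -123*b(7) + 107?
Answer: 107 - 615*√5 ≈ -1268.2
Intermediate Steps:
b(A) = 5*√5 (b(A) = 5*√(6 - 1) = 5*√5)
-123*b(7) + 107 = -615*√5 + 107 = 107 - 615*√5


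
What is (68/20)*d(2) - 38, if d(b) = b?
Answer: -156/5 ≈ -31.200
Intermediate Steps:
(68/20)*d(2) - 38 = (68/20)*2 - 38 = (68*(1/20))*2 - 38 = (17/5)*2 - 38 = 34/5 - 38 = -156/5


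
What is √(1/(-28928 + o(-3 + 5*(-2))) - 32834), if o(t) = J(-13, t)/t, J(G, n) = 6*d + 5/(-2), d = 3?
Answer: 2*I*√4643902744264122/752159 ≈ 181.2*I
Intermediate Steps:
J(G, n) = 31/2 (J(G, n) = 6*3 + 5/(-2) = 18 + 5*(-½) = 18 - 5/2 = 31/2)
o(t) = 31/(2*t)
√(1/(-28928 + o(-3 + 5*(-2))) - 32834) = √(1/(-28928 + 31/(2*(-3 + 5*(-2)))) - 32834) = √(1/(-28928 + 31/(2*(-3 - 10))) - 32834) = √(1/(-28928 + (31/2)/(-13)) - 32834) = √(1/(-28928 + (31/2)*(-1/13)) - 32834) = √(1/(-28928 - 31/26) - 32834) = √(1/(-752159/26) - 32834) = √(-26/752159 - 32834) = √(-24696388632/752159) = 2*I*√4643902744264122/752159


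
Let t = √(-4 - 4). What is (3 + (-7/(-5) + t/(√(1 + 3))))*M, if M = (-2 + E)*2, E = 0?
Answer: -88/5 - 4*I*√2 ≈ -17.6 - 5.6569*I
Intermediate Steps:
t = 2*I*√2 (t = √(-8) = 2*I*√2 ≈ 2.8284*I)
M = -4 (M = (-2 + 0)*2 = -2*2 = -4)
(3 + (-7/(-5) + t/(√(1 + 3))))*M = (3 + (-7/(-5) + (2*I*√2)/(√(1 + 3))))*(-4) = (3 + (-7*(-⅕) + (2*I*√2)/(√4)))*(-4) = (3 + (7/5 + (2*I*√2)/2))*(-4) = (3 + (7/5 + (2*I*√2)*(½)))*(-4) = (3 + (7/5 + I*√2))*(-4) = (22/5 + I*√2)*(-4) = -88/5 - 4*I*√2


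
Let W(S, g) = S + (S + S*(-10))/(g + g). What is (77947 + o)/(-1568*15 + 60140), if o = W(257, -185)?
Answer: 28937793/13549400 ≈ 2.1357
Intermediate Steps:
W(S, g) = S - 9*S/(2*g) (W(S, g) = S + (S - 10*S)/((2*g)) = S + (-9*S)*(1/(2*g)) = S - 9*S/(2*g))
o = 97403/370 (o = 257 - 9/2*257/(-185) = 257 - 9/2*257*(-1/185) = 257 + 2313/370 = 97403/370 ≈ 263.25)
(77947 + o)/(-1568*15 + 60140) = (77947 + 97403/370)/(-1568*15 + 60140) = 28937793/(370*(-23520 + 60140)) = (28937793/370)/36620 = (28937793/370)*(1/36620) = 28937793/13549400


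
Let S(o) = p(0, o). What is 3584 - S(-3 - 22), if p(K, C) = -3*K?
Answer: 3584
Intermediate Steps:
S(o) = 0 (S(o) = -3*0 = 0)
3584 - S(-3 - 22) = 3584 - 1*0 = 3584 + 0 = 3584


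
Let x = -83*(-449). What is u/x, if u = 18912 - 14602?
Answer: 4310/37267 ≈ 0.11565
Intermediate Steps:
u = 4310
x = 37267
u/x = 4310/37267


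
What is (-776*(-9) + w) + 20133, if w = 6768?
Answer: 33885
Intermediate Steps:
(-776*(-9) + w) + 20133 = (-776*(-9) + 6768) + 20133 = (6984 + 6768) + 20133 = 13752 + 20133 = 33885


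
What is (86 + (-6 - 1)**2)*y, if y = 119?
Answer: 16065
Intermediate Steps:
(86 + (-6 - 1)**2)*y = (86 + (-6 - 1)**2)*119 = (86 + (-7)**2)*119 = (86 + 49)*119 = 135*119 = 16065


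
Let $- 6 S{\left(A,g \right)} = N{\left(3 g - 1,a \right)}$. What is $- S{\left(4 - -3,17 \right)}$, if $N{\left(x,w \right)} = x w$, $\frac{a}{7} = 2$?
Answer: $\frac{350}{3} \approx 116.67$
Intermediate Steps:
$a = 14$ ($a = 7 \cdot 2 = 14$)
$N{\left(x,w \right)} = w x$
$S{\left(A,g \right)} = \frac{7}{3} - 7 g$ ($S{\left(A,g \right)} = - \frac{14 \left(3 g - 1\right)}{6} = - \frac{14 \left(-1 + 3 g\right)}{6} = - \frac{-14 + 42 g}{6} = \frac{7}{3} - 7 g$)
$- S{\left(4 - -3,17 \right)} = - (\frac{7}{3} - 119) = \left(-1\right) \left(- \frac{350}{3}\right) = \frac{350}{3}$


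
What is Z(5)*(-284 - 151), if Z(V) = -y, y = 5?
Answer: 2175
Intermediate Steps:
Z(V) = -5 (Z(V) = -1*5 = -5)
Z(5)*(-284 - 151) = -5*(-284 - 151) = -5*(-435) = 2175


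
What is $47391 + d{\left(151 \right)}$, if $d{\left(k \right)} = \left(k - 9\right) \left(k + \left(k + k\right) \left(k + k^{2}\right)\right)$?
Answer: $984342401$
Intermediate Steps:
$d{\left(k \right)} = \left(-9 + k\right) \left(k + 2 k \left(k + k^{2}\right)\right)$
$47391 + d{\left(151 \right)} = 47391 + 151 \left(-9 - 2567 - 16 \cdot 151^{2} + 2 \cdot 151^{3}\right) = 47391 + 151 \left(-9 - 2567 - 364816 + 2 \cdot 3442951\right) = 47391 + 151 \left(-9 - 2567 - 364816 + 6885902\right) = 47391 + 151 \cdot 6518510 = 47391 + 984295010 = 984342401$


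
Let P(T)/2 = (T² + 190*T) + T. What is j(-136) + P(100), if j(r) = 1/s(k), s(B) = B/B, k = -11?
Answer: 58201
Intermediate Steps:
P(T) = 2*T² + 382*T (P(T) = 2*((T² + 190*T) + T) = 2*(T² + 191*T) = 2*T² + 382*T)
s(B) = 1
j(r) = 1 (j(r) = 1/1 = 1)
j(-136) + P(100) = 1 + 2*100*(191 + 100) = 1 + 2*100*291 = 1 + 58200 = 58201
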